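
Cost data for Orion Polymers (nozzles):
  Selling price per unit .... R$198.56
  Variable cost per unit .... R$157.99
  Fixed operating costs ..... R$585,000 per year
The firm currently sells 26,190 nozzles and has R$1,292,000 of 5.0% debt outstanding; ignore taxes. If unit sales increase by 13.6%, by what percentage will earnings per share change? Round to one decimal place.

Total contribution margin = 26,190 × R$40.57 = R$1,062,528.30.
Subtracting fixed costs: EBIT = R$1,062,528.30 − R$585,000 = R$477,528.30.
Interest = R$64,600.00, so EBIT − I = R$412,928.30.
DCL = total CM / (EBIT − I) = R$1,062,528.30 / R$412,928.30 = 2.5732.
EPS therefore changes by 2.5732 × (+13.6%) = +35.0%.

+35.0%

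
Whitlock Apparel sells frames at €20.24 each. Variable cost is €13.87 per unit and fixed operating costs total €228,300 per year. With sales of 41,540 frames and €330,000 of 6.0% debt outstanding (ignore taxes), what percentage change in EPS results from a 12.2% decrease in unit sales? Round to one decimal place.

Total contribution margin = 41,540 × €6.37 = €264,609.80.
Operating income = contribution − fixed costs = €264,609.80 − €228,300 = €36,309.80.
Interest = €19,800.00, so EBIT − I = €16,509.80.
Degree of combined leverage = contribution ÷ (EBIT − I) = €264,609.80 ÷ €16,509.80 = 16.0274.
EPS therefore changes by 16.0274 × (-12.2%) = -195.5%.

-195.5%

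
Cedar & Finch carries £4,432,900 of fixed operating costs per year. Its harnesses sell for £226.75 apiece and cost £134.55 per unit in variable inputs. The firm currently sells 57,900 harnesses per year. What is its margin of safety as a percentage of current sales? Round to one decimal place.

17.0%

Contribution margin per unit = £226.75 − £134.55 = £92.20. Break-even units = £4,432,900 ÷ £92.20 = 48,079.18; break-even revenue = 48,079.18 × £226.75 = £10,901,953.09.
Current sales = 57,900 × £226.75 = £13,128,825.00.
Margin of safety = (£13,128,825.00 − £10,901,953.09) ÷ £13,128,825.00 = 17.0%.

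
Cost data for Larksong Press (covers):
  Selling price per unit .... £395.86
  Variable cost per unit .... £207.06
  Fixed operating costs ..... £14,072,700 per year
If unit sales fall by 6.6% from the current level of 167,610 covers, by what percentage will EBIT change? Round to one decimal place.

-11.9%

Total contribution margin = 167,610 × £188.80 = £31,644,768.00.
Operating income = contribution − fixed costs = £31,644,768.00 − £14,072,700 = £17,572,068.00.
Degree of operating leverage = £31,644,768.00 / £17,572,068.00 = 1.8009.
%ΔEBIT = DOL × %ΔSales = 1.8009 × -6.6% = -11.9%.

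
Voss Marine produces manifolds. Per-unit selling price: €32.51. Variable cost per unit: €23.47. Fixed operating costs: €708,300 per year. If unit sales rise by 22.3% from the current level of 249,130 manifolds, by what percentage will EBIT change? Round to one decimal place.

+32.5%

Contribution at this volume is 249,130 × €9.04 = €2,252,135.20.
EBIT = €2,252,135.20 − €708,300 = €1,543,835.20.
So DOL = total CM / EBIT = €2,252,135.20 / €1,543,835.20 = 1.4588.
%ΔEBIT = DOL × %ΔSales = 1.4588 × +22.3% = +32.5%.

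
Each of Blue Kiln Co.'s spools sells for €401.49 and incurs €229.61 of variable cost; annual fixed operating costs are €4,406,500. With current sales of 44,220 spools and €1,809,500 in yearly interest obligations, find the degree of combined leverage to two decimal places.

5.49

Total contribution margin = 44,220 × €171.88 = €7,600,533.60.
Operating income = contribution − fixed costs = €7,600,533.60 − €4,406,500 = €3,194,033.60. Interest = €1,809,500.00, so EBIT − I = €1,384,533.60.
DCL = contribution ÷ (EBIT − I) = €7,600,533.60 ÷ €1,384,533.60 = 5.4896.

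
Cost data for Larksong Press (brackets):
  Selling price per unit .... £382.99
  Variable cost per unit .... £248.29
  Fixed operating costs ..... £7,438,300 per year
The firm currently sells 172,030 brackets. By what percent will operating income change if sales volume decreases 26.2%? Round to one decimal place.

-38.6%

At 172,030 units, contribution = 172,030 × £134.70 = £23,172,441.00.
EBIT = £23,172,441.00 − £7,438,300 = £15,734,141.00.
Degree of operating leverage = £23,172,441.00 / £15,734,141.00 = 1.4727.
So EBIT moves 1.4727 × (-26.2%) = -38.6%.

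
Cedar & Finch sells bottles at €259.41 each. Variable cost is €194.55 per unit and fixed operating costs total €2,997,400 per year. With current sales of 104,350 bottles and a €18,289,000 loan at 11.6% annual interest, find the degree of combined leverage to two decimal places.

4.10

At 104,350 units, contribution = 104,350 × €64.86 = €6,768,141.00.
EBIT = €6,768,141.00 − €2,997,400 = €3,770,741.00. Interest = €2,121,524.00.
DOL = €6,768,141.00 ÷ €3,770,741.00 = 1.7949; DFL = €3,770,741.00 ÷ €1,649,217.00 = 2.2864.
Combined leverage = 1.7949 × 2.2864 = 4.1039.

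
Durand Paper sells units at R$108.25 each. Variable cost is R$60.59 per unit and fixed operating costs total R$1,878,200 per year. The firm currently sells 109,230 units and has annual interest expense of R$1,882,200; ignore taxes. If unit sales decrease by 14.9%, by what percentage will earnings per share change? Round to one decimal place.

-53.7%

At 109,230 units, contribution = 109,230 × R$47.66 = R$5,205,901.80.
EBIT = R$5,205,901.80 − R$1,878,200 = R$3,327,701.80.
After interest of R$1,882,200.00, pre-tax earnings = R$1,445,501.80.
Degree of combined leverage = contribution ÷ (EBIT − I) = R$5,205,901.80 ÷ R$1,445,501.80 = 3.6014.
EPS therefore changes by 3.6014 × (-14.9%) = -53.7%.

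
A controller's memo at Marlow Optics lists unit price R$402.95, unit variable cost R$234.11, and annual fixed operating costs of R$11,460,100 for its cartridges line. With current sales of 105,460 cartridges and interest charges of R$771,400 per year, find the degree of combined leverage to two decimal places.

3.19

At 105,460 units, contribution = 105,460 × R$168.84 = R$17,805,866.40.
EBIT = R$17,805,866.40 − R$11,460,100 = R$6,345,766.40. Interest = R$771,400.00.
DOL = R$17,805,866.40 ÷ R$6,345,766.40 = 2.8059; DFL = R$6,345,766.40 ÷ R$5,574,366.40 = 1.1384.
DCL = DOL × DFL = 2.8059 × 1.1384 = 3.1942.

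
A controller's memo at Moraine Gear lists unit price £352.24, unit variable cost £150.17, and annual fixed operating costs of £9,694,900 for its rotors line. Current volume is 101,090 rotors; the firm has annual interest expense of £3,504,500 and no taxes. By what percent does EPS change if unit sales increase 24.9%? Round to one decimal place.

+70.4%

Total contribution margin = 101,090 × £202.07 = £20,427,256.30.
EBIT = £20,427,256.30 − £9,694,900 = £10,732,356.30.
After interest of £3,504,500.00, pre-tax earnings = £7,227,856.30.
DCL = total CM / (EBIT − I) = £20,427,256.30 / £7,227,856.30 = 2.8262.
%ΔEPS = DCL × %ΔSales = 2.8262 × +24.9% = +70.4%.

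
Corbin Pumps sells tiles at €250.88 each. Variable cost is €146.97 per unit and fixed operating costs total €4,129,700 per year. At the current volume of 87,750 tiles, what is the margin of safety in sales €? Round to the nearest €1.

Each unit contributes €250.88 − €146.97 = €103.91. Break-even units = €4,129,700 ÷ €103.91 = 39,743.05; break-even revenue = 39,743.05 × €250.88 = €9,970,735.60.
Actual sales revenue = 87,750 × €250.88 = €22,014,720.00.
Margin of safety = €22,014,720.00 − €9,970,735.60 = €12,043,984.

€12,043,984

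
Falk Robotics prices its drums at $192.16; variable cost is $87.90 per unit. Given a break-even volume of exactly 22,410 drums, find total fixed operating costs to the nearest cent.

Unit CM = price − variable cost = $192.16 − $87.90 = $104.26.
Fixed costs = break-even units × CM = 22,410 × $104.26 = $2,336,466.60.

$2,336,466.60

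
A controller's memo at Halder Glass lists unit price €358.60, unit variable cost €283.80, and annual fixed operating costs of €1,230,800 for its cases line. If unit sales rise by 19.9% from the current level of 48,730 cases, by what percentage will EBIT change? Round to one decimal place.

At 48,730 units, contribution = 48,730 × €74.80 = €3,645,004.00.
Subtracting fixed costs: EBIT = €3,645,004.00 − €1,230,800 = €2,414,204.00.
Degree of operating leverage = €3,645,004.00 / €2,414,204.00 = 1.5098.
Operating income changes by 1.5098 × +19.9% = +30.0%.

+30.0%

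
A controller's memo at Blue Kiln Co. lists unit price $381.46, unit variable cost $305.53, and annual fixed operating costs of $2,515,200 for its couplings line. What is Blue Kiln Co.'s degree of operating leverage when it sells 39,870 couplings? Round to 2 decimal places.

5.91

Total contribution margin = 39,870 × $75.93 = $3,027,329.10.
Subtracting fixed costs: EBIT = $3,027,329.10 − $2,515,200 = $512,129.10.
DOL = contribution ÷ EBIT = $3,027,329.10 ÷ $512,129.10 = 5.9113.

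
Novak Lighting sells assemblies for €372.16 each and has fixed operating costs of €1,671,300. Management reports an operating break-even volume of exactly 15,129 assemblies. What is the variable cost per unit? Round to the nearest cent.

At break-even, FC = Q × (P − VC), so P − VC = €1,671,300 ÷ 15,129 = €110.4700.
Hence VC = price − CM = €372.16 − €110.4700 = €261.69.

€261.69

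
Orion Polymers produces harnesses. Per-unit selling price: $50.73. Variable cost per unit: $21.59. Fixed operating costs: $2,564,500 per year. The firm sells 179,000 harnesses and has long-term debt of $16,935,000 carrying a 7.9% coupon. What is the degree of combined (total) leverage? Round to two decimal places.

3.97

At 179,000 units, contribution = 179,000 × $29.14 = $5,216,060.00.
EBIT = $5,216,060.00 − $2,564,500 = $2,651,560.00. Interest = $1,337,865.00, so EBIT − I = $1,313,695.00.
DCL = contribution ÷ (EBIT − I) = $5,216,060.00 ÷ $1,313,695.00 = 3.9705.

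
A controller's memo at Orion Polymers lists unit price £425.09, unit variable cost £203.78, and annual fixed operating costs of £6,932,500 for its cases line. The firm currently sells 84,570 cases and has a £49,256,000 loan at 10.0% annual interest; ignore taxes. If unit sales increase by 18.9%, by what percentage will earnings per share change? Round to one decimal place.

Total contribution margin = 84,570 × £221.31 = £18,716,186.70.
Operating income = contribution − fixed costs = £18,716,186.70 − £6,932,500 = £11,783,686.70.
After interest of £4,925,600.00, pre-tax earnings = £6,858,086.70.
DCL = total CM / (EBIT − I) = £18,716,186.70 / £6,858,086.70 = 2.7291.
EPS therefore changes by 2.7291 × (+18.9%) = +51.6%.

+51.6%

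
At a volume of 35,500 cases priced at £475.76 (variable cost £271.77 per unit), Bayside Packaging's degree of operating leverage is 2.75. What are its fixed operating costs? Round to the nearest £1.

£4,608,320

Total contribution margin = 35,500 × £203.99 = £7,241,645.00.
Since DOL = CM ÷ EBIT, EBIT = £7,241,645.00 ÷ 2.75 = £2,633,325.45.
Fixed costs = CM − EBIT = £7,241,645.00 − £2,633,325.45 = £4,608,320.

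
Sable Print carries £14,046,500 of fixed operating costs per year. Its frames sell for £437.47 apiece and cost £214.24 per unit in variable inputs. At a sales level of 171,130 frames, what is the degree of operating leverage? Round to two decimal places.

1.58

Contribution at this volume is 171,130 × £223.23 = £38,201,349.90.
Operating income = contribution − fixed costs = £38,201,349.90 − £14,046,500 = £24,154,849.90.
Degree of operating leverage = £38,201,349.90 / £24,154,849.90 = 1.5815.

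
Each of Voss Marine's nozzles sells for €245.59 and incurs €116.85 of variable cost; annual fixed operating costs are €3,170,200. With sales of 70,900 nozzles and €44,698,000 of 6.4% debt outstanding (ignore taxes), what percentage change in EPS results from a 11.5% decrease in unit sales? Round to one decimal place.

-33.9%

Total contribution margin = 70,900 × €128.74 = €9,127,666.00.
Operating income = contribution − fixed costs = €9,127,666.00 − €3,170,200 = €5,957,466.00.
After interest of €2,860,672.00, pre-tax earnings = €3,096,794.00.
DCL = total CM / (EBIT − I) = €9,127,666.00 / €3,096,794.00 = 2.9475.
%ΔEPS = DCL × %ΔSales = 2.9475 × -11.5% = -33.9%.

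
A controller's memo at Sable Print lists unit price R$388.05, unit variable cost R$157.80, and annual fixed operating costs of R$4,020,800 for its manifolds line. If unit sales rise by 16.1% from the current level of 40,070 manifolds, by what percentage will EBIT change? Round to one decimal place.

Contribution at this volume is 40,070 × R$230.25 = R$9,226,117.50.
Operating income = contribution − fixed costs = R$9,226,117.50 − R$4,020,800 = R$5,205,317.50.
So DOL = total CM / EBIT = R$9,226,117.50 / R$5,205,317.50 = 1.7724.
Operating income changes by 1.7724 × +16.1% = +28.5%.

+28.5%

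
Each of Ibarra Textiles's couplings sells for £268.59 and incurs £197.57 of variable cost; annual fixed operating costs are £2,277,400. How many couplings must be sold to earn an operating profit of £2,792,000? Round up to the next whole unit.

71,380 couplings

Unit CM = price − variable cost = £268.59 − £197.57 = £71.02.
Units = (FC + target) / CM = (£2,277,400 + £2,792,000) / £71.02 = 71,379.89, so 71,380 couplings.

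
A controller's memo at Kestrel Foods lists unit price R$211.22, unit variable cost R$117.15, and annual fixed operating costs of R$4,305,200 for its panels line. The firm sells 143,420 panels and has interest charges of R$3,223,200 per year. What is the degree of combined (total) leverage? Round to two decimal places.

2.26

Contribution at this volume is 143,420 × R$94.07 = R$13,491,519.40.
Operating income = contribution − fixed costs = R$13,491,519.40 − R$4,305,200 = R$9,186,319.40. Interest = R$3,223,200.00, so EBIT − I = R$5,963,119.40.
Degree of total leverage = total CM / (EBIT − interest) = R$13,491,519.40 / R$5,963,119.40 = 2.2625.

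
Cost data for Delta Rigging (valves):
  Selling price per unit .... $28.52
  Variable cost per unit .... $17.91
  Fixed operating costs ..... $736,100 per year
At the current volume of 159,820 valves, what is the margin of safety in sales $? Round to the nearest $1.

Contribution margin per unit = $28.52 − $17.91 = $10.61. Break-even units = $736,100 ÷ $10.61 = 69,377.95; break-even revenue = 69,377.95 × $28.52 = $1,978,659.00.
Current sales = 159,820 × $28.52 = $4,558,066.40.
Margin of safety = $4,558,066.40 − $1,978,659.00 = $2,579,407.

$2,579,407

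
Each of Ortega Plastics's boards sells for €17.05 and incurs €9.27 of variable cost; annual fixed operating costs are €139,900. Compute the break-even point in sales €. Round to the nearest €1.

€306,593

Contribution margin per unit = €17.05 − €9.27 = €7.78, a CM ratio of €7.78 ÷ €17.05 = 0.4563.
Break-even revenue = fixed costs × price ÷ CM = €139,900 × €17.05 ÷ €7.78 = €306,593.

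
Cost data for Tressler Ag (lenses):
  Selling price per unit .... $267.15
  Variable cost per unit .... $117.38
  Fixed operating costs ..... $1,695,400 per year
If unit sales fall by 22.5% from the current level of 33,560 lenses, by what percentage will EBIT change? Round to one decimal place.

Contribution at this volume is 33,560 × $149.77 = $5,026,281.20.
Subtracting fixed costs: EBIT = $5,026,281.20 − $1,695,400 = $3,330,881.20.
Degree of operating leverage = $5,026,281.20 / $3,330,881.20 = 1.5090.
So EBIT moves 1.5090 × (-22.5%) = -34.0%.

-34.0%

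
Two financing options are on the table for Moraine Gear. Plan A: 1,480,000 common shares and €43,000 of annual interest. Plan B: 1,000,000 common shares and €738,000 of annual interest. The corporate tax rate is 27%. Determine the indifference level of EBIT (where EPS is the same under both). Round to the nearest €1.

€2,185,917

At indifference, (EBIT − 43,000)(1 − t)/1,480,000 = (EBIT − 738,000)(1 − t)/1,000,000.
Cancelling (1 − t) and cross-multiplying: 1,000,000·(EBIT − 43,000) = 1,480,000·(EBIT − 738,000).
Solving, EBIT = (738,000·1,480,000 − 43,000·1,000,000) / (1,480,000 − 1,000,000) = 1,049,240,000,000 / 480,000 = 2,185,916.67.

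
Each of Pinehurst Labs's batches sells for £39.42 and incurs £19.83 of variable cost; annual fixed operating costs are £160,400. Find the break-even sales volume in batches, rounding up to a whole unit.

8,188 batches

Each unit contributes £39.42 − £19.83 = £19.59.
Break-even volume = fixed costs ÷ CM per unit = £160,400 ÷ £19.59 = 8,187.85, so 8,188 batches.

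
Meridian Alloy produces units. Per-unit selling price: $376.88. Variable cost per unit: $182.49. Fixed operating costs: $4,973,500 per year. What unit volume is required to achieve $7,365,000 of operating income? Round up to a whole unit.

63,473 units

Unit CM = price − variable cost = $376.88 − $182.49 = $194.39.
Units = (FC + target) / CM = ($4,973,500 + $7,365,000) / $194.39 = 63,472.92, so 63,473 units.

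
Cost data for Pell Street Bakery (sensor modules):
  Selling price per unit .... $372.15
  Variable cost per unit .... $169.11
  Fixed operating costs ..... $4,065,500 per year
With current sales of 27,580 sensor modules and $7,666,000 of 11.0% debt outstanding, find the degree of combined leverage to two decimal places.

At 27,580 units, contribution = 27,580 × $203.04 = $5,599,843.20.
Operating income = contribution − fixed costs = $5,599,843.20 − $4,065,500 = $1,534,343.20. Interest = $843,260.00, so EBIT − I = $691,083.20.
Degree of total leverage = total CM / (EBIT − interest) = $5,599,843.20 / $691,083.20 = 8.1030.

8.10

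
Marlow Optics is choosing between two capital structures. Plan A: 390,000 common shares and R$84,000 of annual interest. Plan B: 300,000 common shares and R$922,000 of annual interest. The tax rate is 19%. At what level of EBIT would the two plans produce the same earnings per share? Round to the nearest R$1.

At indifference, (EBIT − 84,000)(1 − t)/390,000 = (EBIT − 922,000)(1 − t)/300,000.
Cancelling (1 − t) and cross-multiplying: 300,000·(EBIT − 84,000) = 390,000·(EBIT − 922,000).
Solving, EBIT = (922,000·390,000 − 84,000·300,000) / (390,000 − 300,000) = 334,380,000,000 / 90,000 = 3,715,333.33.

R$3,715,333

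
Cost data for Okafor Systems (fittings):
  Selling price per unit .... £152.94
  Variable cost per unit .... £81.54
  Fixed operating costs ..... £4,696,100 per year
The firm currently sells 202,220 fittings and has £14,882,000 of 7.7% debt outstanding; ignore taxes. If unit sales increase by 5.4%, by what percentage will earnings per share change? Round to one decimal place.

Contribution at this volume is 202,220 × £71.40 = £14,438,508.00.
Subtracting fixed costs: EBIT = £14,438,508.00 − £4,696,100 = £9,742,408.00.
Interest = £1,145,914.00, so EBIT − I = £8,596,494.00.
Degree of combined leverage = contribution ÷ (EBIT − I) = £14,438,508.00 ÷ £8,596,494.00 = 1.6796.
%ΔEPS = DCL × %ΔSales = 1.6796 × +5.4% = +9.1%.

+9.1%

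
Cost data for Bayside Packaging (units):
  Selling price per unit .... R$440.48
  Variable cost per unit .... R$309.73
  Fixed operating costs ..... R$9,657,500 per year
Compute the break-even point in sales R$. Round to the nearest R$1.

Contribution margin per unit = R$440.48 − R$309.73 = R$130.75, a CM ratio of R$130.75 ÷ R$440.48 = 0.2968.
Break-even revenue = fixed costs × price ÷ CM = R$9,657,500 × R$440.48 ÷ R$130.75 = R$32,534,880.

R$32,534,880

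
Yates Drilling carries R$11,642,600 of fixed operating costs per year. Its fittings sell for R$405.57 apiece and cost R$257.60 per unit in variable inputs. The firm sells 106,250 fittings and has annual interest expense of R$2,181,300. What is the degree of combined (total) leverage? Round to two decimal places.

Total contribution margin = 106,250 × R$147.97 = R$15,721,812.50.
Subtracting fixed costs: EBIT = R$15,721,812.50 − R$11,642,600 = R$4,079,212.50. Interest = R$2,181,300.00, so EBIT − I = R$1,897,912.50.
Degree of total leverage = total CM / (EBIT − interest) = R$15,721,812.50 / R$1,897,912.50 = 8.2837.

8.28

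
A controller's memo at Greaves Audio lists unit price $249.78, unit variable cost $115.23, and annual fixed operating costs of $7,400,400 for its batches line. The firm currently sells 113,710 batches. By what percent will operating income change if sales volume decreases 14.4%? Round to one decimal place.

-27.9%

Contribution at this volume is 113,710 × $134.55 = $15,299,680.50.
Subtracting fixed costs: EBIT = $15,299,680.50 − $7,400,400 = $7,899,280.50.
So DOL = total CM / EBIT = $15,299,680.50 / $7,899,280.50 = 1.9368.
%ΔEBIT = DOL × %ΔSales = 1.9368 × -14.4% = -27.9%.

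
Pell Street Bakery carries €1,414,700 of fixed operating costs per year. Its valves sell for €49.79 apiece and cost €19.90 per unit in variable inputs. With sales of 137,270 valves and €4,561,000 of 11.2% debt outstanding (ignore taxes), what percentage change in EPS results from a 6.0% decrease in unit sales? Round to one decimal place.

At 137,270 units, contribution = 137,270 × €29.89 = €4,103,000.30.
Subtracting fixed costs: EBIT = €4,103,000.30 − €1,414,700 = €2,688,300.30.
Interest = €510,832.00, so EBIT − I = €2,177,468.30.
Degree of combined leverage = contribution ÷ (EBIT − I) = €4,103,000.30 ÷ €2,177,468.30 = 1.8843.
EPS therefore changes by 1.8843 × (-6.0%) = -11.3%.

-11.3%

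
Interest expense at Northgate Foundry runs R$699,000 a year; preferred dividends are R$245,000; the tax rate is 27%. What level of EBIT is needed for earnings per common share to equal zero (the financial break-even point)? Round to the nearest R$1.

Preferred dividends are paid after tax, so their pre-tax equivalent is R$245,000 ÷ (1 − 0.27) = R$335,616.44.
EPS = 0 when EBIT covers interest plus the pre-tax preferred burden: R$699,000 + R$335,616.44 = R$1,034,616.44.

R$1,034,616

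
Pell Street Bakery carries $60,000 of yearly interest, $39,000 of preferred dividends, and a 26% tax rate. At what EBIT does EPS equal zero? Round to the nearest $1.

$112,703

Grossing the preferred dividend up to pre-tax terms: $39,000 / (1 − 0.26) = $52,702.70.
Financial break-even EBIT = interest + D_p ÷ (1 − t) = $60,000 + $52,702.70 = $112,702.70.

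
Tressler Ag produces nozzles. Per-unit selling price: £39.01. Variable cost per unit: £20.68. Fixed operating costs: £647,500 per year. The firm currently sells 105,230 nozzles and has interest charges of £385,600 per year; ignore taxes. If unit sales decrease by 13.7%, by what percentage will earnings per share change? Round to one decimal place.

Total contribution margin = 105,230 × £18.33 = £1,928,865.90.
Subtracting fixed costs: EBIT = £1,928,865.90 − £647,500 = £1,281,365.90.
Interest = £385,600.00, so EBIT − I = £895,765.90.
DCL = total CM / (EBIT − I) = £1,928,865.90 / £895,765.90 = 2.1533.
EPS therefore changes by 2.1533 × (-13.7%) = -29.5%.

-29.5%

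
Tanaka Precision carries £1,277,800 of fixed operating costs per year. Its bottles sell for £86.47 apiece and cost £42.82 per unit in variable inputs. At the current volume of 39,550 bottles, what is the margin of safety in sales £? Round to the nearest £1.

£888,586

Each unit contributes £86.47 − £42.82 = £43.65. Break-even units = £1,277,800 ÷ £43.65 = 29,273.77; break-even revenue = 29,273.77 × £86.47 = £2,531,302.77.
Actual sales revenue = 39,550 × £86.47 = £3,419,888.50.
Margin of safety = £3,419,888.50 − £2,531,302.77 = £888,586.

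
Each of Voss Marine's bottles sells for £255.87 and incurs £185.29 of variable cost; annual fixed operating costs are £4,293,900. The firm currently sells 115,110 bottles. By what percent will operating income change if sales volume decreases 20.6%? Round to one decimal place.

-43.7%

Total contribution margin = 115,110 × £70.58 = £8,124,463.80.
Operating income = contribution − fixed costs = £8,124,463.80 − £4,293,900 = £3,830,563.80.
DOL = contribution ÷ EBIT = £8,124,463.80 ÷ £3,830,563.80 = 2.1210.
%ΔEBIT = DOL × %ΔSales = 2.1210 × -20.6% = -43.7%.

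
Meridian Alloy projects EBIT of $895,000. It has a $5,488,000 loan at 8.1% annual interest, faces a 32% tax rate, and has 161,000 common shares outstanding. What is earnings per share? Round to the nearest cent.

$1.90

Interest = $444,528.00, so EBT = $895,000 − $444,528.00 = $450,472.00.
After tax at 32%: net income = $450,472.00 × 0.68 = $306,320.96.
Per share: $306,320.96 / 161,000 shares = $1.90.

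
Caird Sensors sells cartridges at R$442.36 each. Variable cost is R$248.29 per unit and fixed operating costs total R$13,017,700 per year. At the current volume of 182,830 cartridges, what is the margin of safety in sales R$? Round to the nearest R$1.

R$51,204,345

Each unit contributes R$442.36 − R$248.29 = R$194.07. Break-even units = R$13,017,700 ÷ R$194.07 = 67,077.34; break-even revenue = 67,077.34 × R$442.36 = R$29,672,333.55.
Current sales = 182,830 × R$442.36 = R$80,876,678.80.
Margin of safety = R$80,876,678.80 − R$29,672,333.55 = R$51,204,345.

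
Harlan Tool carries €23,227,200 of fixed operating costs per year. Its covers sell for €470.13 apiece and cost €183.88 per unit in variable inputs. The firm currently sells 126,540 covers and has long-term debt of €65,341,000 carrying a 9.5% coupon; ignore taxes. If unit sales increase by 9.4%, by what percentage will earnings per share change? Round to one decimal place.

+50.2%

Contribution at this volume is 126,540 × €286.25 = €36,222,075.00.
EBIT = €36,222,075.00 − €23,227,200 = €12,994,875.00.
Interest = €6,207,395.00, so EBIT − I = €6,787,480.00.
Degree of combined leverage = contribution ÷ (EBIT − I) = €36,222,075.00 ÷ €6,787,480.00 = 5.3366.
EPS therefore changes by 5.3366 × (+9.4%) = +50.2%.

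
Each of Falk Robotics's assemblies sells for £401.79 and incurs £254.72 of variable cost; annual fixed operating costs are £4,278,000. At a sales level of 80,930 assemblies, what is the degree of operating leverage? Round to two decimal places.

At 80,930 units, contribution = 80,930 × £147.07 = £11,902,375.10.
EBIT = £11,902,375.10 − £4,278,000 = £7,624,375.10.
DOL = contribution ÷ EBIT = £11,902,375.10 ÷ £7,624,375.10 = 1.5611.

1.56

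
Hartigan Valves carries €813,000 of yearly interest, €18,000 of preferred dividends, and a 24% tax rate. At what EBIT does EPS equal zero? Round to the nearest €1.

Preferred dividends are paid after tax, so their pre-tax equivalent is €18,000 ÷ (1 − 0.24) = €23,684.21.
EPS = 0 when EBIT covers interest plus the pre-tax preferred burden: €813,000 + €23,684.21 = €836,684.21.

€836,684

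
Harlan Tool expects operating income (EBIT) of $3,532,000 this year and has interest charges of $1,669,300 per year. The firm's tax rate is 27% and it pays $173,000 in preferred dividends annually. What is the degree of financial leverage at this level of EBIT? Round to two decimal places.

2.17

Annual interest charges come to $1,669,300.00.
Preferred dividends grossed up pre-tax: $173,000 / (1 − 0.27) = $236,986.30.
DFL = EBIT ÷ [EBIT − I − D_p/(1−t)] = $3,532,000 ÷ [$3,532,000 − $1,669,300.00 − $236,986.30] = $3,532,000 ÷ $1,625,713.70 = 2.1726.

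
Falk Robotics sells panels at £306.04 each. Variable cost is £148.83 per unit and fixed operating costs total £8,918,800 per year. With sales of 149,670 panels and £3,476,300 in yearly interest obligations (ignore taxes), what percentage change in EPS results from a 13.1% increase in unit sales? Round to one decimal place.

+27.7%

At 149,670 units, contribution = 149,670 × £157.21 = £23,529,620.70.
Operating income = contribution − fixed costs = £23,529,620.70 − £8,918,800 = £14,610,820.70.
After interest of £3,476,300.00, pre-tax earnings = £11,134,520.70.
DCL = total CM / (EBIT − I) = £23,529,620.70 / £11,134,520.70 = 2.1132.
EPS therefore changes by 2.1132 × (+13.1%) = +27.7%.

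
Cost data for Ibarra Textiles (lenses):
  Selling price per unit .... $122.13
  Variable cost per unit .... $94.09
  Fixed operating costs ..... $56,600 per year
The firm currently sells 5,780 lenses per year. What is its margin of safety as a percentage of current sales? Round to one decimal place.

Contribution margin per unit = $122.13 − $94.09 = $28.04. Break-even units = $56,600 ÷ $28.04 = 2,018.54; break-even revenue = 2,018.54 × $122.13 = $246,524.89.
Actual sales revenue = 5,780 × $122.13 = $705,911.40.
Margin of safety = ($705,911.40 − $246,524.89) ÷ $705,911.40 = 65.1%.

65.1%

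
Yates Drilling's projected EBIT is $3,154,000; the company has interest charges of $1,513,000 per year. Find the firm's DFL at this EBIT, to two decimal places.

1.92

Interest = $1,513,000.00.
DFL = EBIT ÷ (EBIT − I) = $3,154,000 ÷ ($3,154,000 − $1,513,000.00) = $3,154,000 ÷ $1,641,000.00 = 1.9220.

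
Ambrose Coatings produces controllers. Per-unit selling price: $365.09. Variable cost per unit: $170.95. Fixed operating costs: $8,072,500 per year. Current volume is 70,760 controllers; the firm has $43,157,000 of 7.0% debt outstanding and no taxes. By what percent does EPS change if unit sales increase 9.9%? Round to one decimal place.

Contribution at this volume is 70,760 × $194.14 = $13,737,346.40.
Operating income = contribution − fixed costs = $13,737,346.40 − $8,072,500 = $5,664,846.40.
After interest of $3,020,990.00, pre-tax earnings = $2,643,856.40.
DCL = total CM / (EBIT − I) = $13,737,346.40 / $2,643,856.40 = 5.1960.
%ΔEPS = DCL × %ΔSales = 5.1960 × +9.9% = +51.4%.

+51.4%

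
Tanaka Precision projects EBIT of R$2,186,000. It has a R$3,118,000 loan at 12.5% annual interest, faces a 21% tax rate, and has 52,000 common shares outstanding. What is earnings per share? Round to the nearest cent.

R$27.29

Interest = R$389,750.00, so EBT = R$2,186,000 − R$389,750.00 = R$1,796,250.00.
After tax at 21%: net income = R$1,796,250.00 × 0.79 = R$1,419,037.50.
EPS = R$1,419,037.50 ÷ 52,000 = R$27.29.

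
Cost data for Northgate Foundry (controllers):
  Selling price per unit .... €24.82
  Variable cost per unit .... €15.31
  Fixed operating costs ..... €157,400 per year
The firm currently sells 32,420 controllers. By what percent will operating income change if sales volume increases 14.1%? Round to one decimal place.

+28.8%

At 32,420 units, contribution = 32,420 × €9.51 = €308,314.20.
EBIT = €308,314.20 − €157,400 = €150,914.20.
DOL = contribution ÷ EBIT = €308,314.20 ÷ €150,914.20 = 2.0430.
%ΔEBIT = DOL × %ΔSales = 2.0430 × +14.1% = +28.8%.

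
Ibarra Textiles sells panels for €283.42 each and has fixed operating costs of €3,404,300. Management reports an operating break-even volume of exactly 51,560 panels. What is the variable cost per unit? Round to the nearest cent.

€217.39

Contribution per unit must be FC / Q = €3,404,300 / 51,560 = €66.0260.
Hence VC = price − CM = €283.42 − €66.0260 = €217.39.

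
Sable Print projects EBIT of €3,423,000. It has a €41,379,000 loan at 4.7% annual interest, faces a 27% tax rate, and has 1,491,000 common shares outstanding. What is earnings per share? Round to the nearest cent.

€0.72

Interest = €1,944,813.00, so EBT = €3,423,000 − €1,944,813.00 = €1,478,187.00.
Net income = €1,478,187.00 × (1 − 0.27) = €1,079,076.51.
EPS = €1,079,076.51 ÷ 1,491,000 = €0.72.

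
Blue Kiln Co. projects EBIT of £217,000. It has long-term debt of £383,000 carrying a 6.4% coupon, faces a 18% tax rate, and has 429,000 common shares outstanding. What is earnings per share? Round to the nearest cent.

£0.37

Pre-tax income = £217,000 − £24,512.00 = £192,488.00.
Net income = £192,488.00 × (1 − 0.18) = £157,840.16.
EPS = £157,840.16 ÷ 429,000 = £0.37.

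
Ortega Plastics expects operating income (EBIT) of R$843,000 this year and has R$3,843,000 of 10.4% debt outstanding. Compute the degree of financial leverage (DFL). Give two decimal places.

1.90

Interest = R$399,672.00.
DFL = EBIT ÷ (EBIT − I) = R$843,000 ÷ (R$843,000 − R$399,672.00) = R$843,000 ÷ R$443,328.00 = 1.9015.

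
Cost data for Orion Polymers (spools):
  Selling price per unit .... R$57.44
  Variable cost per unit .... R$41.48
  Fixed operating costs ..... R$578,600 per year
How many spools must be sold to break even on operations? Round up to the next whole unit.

36,254 spools

Unit CM = price − variable cost = R$57.44 − R$41.48 = R$15.96.
Units to break even: R$578,600 ÷ R$15.96 = 36,253.13, rounded up to 36,254.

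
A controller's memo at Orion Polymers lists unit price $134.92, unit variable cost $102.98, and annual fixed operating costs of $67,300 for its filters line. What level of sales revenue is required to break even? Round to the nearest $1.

$284,287

CM per unit = $134.92 − $102.98 = $31.94; CM ratio = $31.94 / $134.92 = 0.2367.
Break-even sales = FC ÷ CM ratio = $67,300 × $134.92 / $31.94 = $284,287.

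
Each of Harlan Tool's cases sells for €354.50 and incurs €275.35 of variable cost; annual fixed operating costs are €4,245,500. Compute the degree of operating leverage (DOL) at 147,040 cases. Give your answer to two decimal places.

Contribution at this volume is 147,040 × €79.15 = €11,638,216.00.
Operating income = contribution − fixed costs = €11,638,216.00 − €4,245,500 = €7,392,716.00.
So DOL = total CM / EBIT = €11,638,216.00 / €7,392,716.00 = 1.5743.

1.57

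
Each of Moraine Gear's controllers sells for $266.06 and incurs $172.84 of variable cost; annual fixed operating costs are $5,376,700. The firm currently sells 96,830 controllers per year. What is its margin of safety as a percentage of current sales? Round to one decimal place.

40.4%

Each unit contributes $266.06 − $172.84 = $93.22. Break-even units = $5,376,700 ÷ $93.22 = 57,677.54; break-even revenue = 57,677.54 × $266.06 = $15,345,685.50.
Actual sales revenue = 96,830 × $266.06 = $25,762,589.80.
Margin of safety = ($25,762,589.80 − $15,345,685.50) ÷ $25,762,589.80 = 40.4%.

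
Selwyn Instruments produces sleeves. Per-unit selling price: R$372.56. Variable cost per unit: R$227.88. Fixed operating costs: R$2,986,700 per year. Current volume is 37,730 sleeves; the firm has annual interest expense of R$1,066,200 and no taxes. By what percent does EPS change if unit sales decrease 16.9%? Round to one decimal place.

-65.6%

Contribution at this volume is 37,730 × R$144.68 = R$5,458,776.40.
Operating income = contribution − fixed costs = R$5,458,776.40 − R$2,986,700 = R$2,472,076.40.
After interest of R$1,066,200.00, pre-tax earnings = R$1,405,876.40.
DCL = total CM / (EBIT − I) = R$5,458,776.40 / R$1,405,876.40 = 3.8828.
EPS therefore changes by 3.8828 × (-16.9%) = -65.6%.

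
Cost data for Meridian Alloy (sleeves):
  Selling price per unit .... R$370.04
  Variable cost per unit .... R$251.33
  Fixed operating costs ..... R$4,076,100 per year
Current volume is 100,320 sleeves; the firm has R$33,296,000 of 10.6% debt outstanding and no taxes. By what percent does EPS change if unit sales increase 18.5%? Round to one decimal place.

+51.2%

At 100,320 units, contribution = 100,320 × R$118.71 = R$11,908,987.20.
Subtracting fixed costs: EBIT = R$11,908,987.20 − R$4,076,100 = R$7,832,887.20.
After interest of R$3,529,376.00, pre-tax earnings = R$4,303,511.20.
DCL = total CM / (EBIT − I) = R$11,908,987.20 / R$4,303,511.20 = 2.7673.
EPS therefore changes by 2.7673 × (+18.5%) = +51.2%.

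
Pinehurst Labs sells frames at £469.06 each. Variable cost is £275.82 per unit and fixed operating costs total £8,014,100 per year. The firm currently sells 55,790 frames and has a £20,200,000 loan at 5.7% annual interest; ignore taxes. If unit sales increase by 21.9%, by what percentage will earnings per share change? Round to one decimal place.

Contribution at this volume is 55,790 × £193.24 = £10,780,859.60.
Operating income = contribution − fixed costs = £10,780,859.60 − £8,014,100 = £2,766,759.60.
Interest = £1,151,400.00, so EBIT − I = £1,615,359.60.
Degree of combined leverage = contribution ÷ (EBIT − I) = £10,780,859.60 ÷ £1,615,359.60 = 6.6740.
%ΔEPS = DCL × %ΔSales = 6.6740 × +21.9% = +146.2%.

+146.2%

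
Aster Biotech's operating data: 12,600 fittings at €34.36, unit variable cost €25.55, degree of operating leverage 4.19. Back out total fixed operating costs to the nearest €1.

€84,513

Total contribution margin = 12,600 × €8.81 = €111,006.00.
DOL = contribution / EBIT, so EBIT = €111,006.00 / 4.19 = €26,493.08.
And FC = contribution − EBIT = €111,006.00 − €26,493.08 = €84,513.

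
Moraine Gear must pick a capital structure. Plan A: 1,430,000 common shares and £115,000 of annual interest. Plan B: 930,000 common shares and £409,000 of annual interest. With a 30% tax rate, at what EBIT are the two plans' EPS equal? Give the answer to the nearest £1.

£955,840

Set EPS_A = EPS_B: (EBIT − £115,000)(1 − 0.30) ÷ 1,430,000 = (EBIT − £409,000)(1 − 0.30) ÷ 930,000.
Cancelling (1 − t) and cross-multiplying: 930,000·(EBIT − 115,000) = 1,430,000·(EBIT − 409,000).
EBIT × (1,430,000 − 930,000) = 409,000 × 1,430,000 − 115,000 × 930,000 = 477,920,000,000, so EBIT = 477,920,000,000 ÷ 500,000 = 955,840.00.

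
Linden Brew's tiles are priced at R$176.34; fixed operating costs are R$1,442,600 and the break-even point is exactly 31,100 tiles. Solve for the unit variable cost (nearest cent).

Contribution per unit must be FC / Q = R$1,442,600 / 31,100 = R$46.3859.
Hence VC = price − CM = R$176.34 − R$46.3859 = R$129.95.

R$129.95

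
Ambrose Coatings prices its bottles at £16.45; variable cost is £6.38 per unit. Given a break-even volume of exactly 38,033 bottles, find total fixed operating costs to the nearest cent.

£382,992.31

Unit CM = price − variable cost = £16.45 − £6.38 = £10.07.
Since BE = FC / CM, FC = 38,033 × £10.07 = £382,992.31.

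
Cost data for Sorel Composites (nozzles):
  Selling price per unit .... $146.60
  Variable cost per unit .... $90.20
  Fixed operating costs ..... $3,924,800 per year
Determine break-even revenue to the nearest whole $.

Contribution margin per unit = $146.60 − $90.20 = $56.40, a CM ratio of $56.40 ÷ $146.60 = 0.3847.
Break-even sales = FC ÷ CM ratio = $3,924,800 × $146.60 / $56.40 = $10,201,696.

$10,201,696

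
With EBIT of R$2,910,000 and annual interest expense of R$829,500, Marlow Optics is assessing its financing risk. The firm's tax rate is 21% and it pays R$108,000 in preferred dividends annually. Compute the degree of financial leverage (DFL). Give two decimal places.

Interest = R$829,500.00.
Pre-tax preferred-dividend burden = R$108,000 ÷ (1 − 0.21) = R$136,708.86.
DFL = EBIT ÷ [EBIT − I − D_p/(1−t)] = R$2,910,000 ÷ [R$2,910,000 − R$829,500.00 − R$136,708.86] = R$2,910,000 ÷ R$1,943,791.14 = 1.4971.

1.50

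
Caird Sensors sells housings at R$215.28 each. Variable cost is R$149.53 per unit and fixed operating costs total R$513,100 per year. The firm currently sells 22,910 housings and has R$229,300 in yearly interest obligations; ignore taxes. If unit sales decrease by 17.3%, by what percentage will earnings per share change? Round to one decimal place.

At 22,910 units, contribution = 22,910 × R$65.75 = R$1,506,332.50.
Subtracting fixed costs: EBIT = R$1,506,332.50 − R$513,100 = R$993,232.50.
After interest of R$229,300.00, pre-tax earnings = R$763,932.50.
Degree of combined leverage = contribution ÷ (EBIT − I) = R$1,506,332.50 ÷ R$763,932.50 = 1.9718.
%ΔEPS = DCL × %ΔSales = 1.9718 × -17.3% = -34.1%.

-34.1%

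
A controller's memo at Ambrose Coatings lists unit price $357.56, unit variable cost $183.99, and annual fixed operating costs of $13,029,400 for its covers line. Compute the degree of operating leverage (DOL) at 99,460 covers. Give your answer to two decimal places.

Contribution at this volume is 99,460 × $173.57 = $17,263,272.20.
Subtracting fixed costs: EBIT = $17,263,272.20 − $13,029,400 = $4,233,872.20.
So DOL = total CM / EBIT = $17,263,272.20 / $4,233,872.20 = 4.0774.

4.08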